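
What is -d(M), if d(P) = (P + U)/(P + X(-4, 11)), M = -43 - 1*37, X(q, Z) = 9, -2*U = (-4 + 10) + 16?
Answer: -91/71 ≈ -1.2817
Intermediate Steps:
U = -11 (U = -((-4 + 10) + 16)/2 = -(6 + 16)/2 = -½*22 = -11)
M = -80 (M = -43 - 37 = -80)
d(P) = (-11 + P)/(9 + P) (d(P) = (P - 11)/(P + 9) = (-11 + P)/(9 + P))
-d(M) = -(-11 - 80)/(9 - 80) = -(-91)/(-71) = -(-1)*(-91)/71 = -1*91/71 = -91/71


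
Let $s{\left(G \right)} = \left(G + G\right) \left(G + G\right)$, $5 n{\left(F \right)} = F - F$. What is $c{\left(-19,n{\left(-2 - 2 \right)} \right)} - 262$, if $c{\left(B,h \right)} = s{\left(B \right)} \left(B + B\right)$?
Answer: $-55134$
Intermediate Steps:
$n{\left(F \right)} = 0$ ($n{\left(F \right)} = \frac{F - F}{5} = \frac{1}{5} \cdot 0 = 0$)
$s{\left(G \right)} = 4 G^{2}$ ($s{\left(G \right)} = 2 G 2 G = 4 G^{2}$)
$c{\left(B,h \right)} = 8 B^{3}$ ($c{\left(B,h \right)} = 4 B^{2} \left(B + B\right) = 4 B^{2} \cdot 2 B = 8 B^{3}$)
$c{\left(-19,n{\left(-2 - 2 \right)} \right)} - 262 = 8 \left(-19\right)^{3} - 262 = 8 \left(-6859\right) - 262 = -54872 - 262 = -55134$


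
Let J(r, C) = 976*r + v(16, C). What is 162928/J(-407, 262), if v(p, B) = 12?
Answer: -40732/99305 ≈ -0.41017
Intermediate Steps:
J(r, C) = 12 + 976*r (J(r, C) = 976*r + 12 = 12 + 976*r)
162928/J(-407, 262) = 162928/(12 + 976*(-407)) = 162928/(12 - 397232) = 162928/(-397220) = 162928*(-1/397220) = -40732/99305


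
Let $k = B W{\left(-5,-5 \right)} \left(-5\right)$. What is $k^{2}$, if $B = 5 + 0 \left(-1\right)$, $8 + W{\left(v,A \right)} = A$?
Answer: $105625$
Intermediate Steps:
$W{\left(v,A \right)} = -8 + A$
$B = 5$ ($B = 5 + 0 = 5$)
$k = 325$ ($k = 5 \left(-8 - 5\right) \left(-5\right) = 5 \left(-13\right) \left(-5\right) = \left(-65\right) \left(-5\right) = 325$)
$k^{2} = 325^{2} = 105625$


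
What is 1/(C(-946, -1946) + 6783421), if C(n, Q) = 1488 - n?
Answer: 1/6785855 ≈ 1.4737e-7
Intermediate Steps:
1/(C(-946, -1946) + 6783421) = 1/((1488 - 1*(-946)) + 6783421) = 1/((1488 + 946) + 6783421) = 1/(2434 + 6783421) = 1/6785855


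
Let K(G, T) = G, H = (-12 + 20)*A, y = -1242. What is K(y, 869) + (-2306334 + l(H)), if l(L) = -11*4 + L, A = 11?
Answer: -2307532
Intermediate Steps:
H = 88 (H = (-12 + 20)*11 = 8*11 = 88)
l(L) = -44 + L
K(y, 869) + (-2306334 + l(H)) = -1242 + (-2306334 + (-44 + 88)) = -1242 + (-2306334 + 44) = -1242 - 2306290 = -2307532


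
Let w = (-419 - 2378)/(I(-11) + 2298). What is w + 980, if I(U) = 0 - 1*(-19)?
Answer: 2267863/2317 ≈ 978.79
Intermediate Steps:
I(U) = 19 (I(U) = 0 + 19 = 19)
w = -2797/2317 (w = (-419 - 2378)/(19 + 2298) = -2797/2317 ≈ -1.2072)
w + 980 = -2797/2317 + 980 = 2267863/2317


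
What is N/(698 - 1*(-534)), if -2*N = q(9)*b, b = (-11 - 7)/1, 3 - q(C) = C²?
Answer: -351/616 ≈ -0.56981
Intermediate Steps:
q(C) = 3 - C²
b = -18 (b = -18*1 = -18)
N = -702 (N = -(3 - 1*9²)*(-18)/2 = -(3 - 1*81)*(-18)/2 = -(3 - 81)*(-18)/2 = -(-39)*(-18) = -½*1404 = -702)
N/(698 - 1*(-534)) = -702/(698 - 1*(-534)) = -702/(698 + 534) = -702/1232 = -702*1/1232 = -351/616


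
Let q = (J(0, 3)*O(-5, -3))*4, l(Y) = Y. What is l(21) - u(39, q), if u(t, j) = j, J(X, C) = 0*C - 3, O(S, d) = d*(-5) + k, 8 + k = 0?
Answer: 105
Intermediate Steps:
k = -8 (k = -8 + 0 = -8)
O(S, d) = -8 - 5*d (O(S, d) = d*(-5) - 8 = -5*d - 8 = -8 - 5*d)
J(X, C) = -3 (J(X, C) = 0 - 3 = -3)
q = -84 (q = -3*(-8 - 5*(-3))*4 = -3*(-8 + 15)*4 = -3*7*4 = -21*4 = -84)
l(21) - u(39, q) = 21 - 1*(-84) = 21 + 84 = 105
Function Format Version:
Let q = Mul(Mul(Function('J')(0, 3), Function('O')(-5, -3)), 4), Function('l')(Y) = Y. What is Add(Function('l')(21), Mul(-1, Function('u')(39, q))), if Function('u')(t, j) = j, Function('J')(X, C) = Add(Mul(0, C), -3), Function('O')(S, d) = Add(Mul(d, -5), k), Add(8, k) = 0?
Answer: 105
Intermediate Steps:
k = -8 (k = Add(-8, 0) = -8)
Function('O')(S, d) = Add(-8, Mul(-5, d)) (Function('O')(S, d) = Add(Mul(d, -5), -8) = Add(Mul(-5, d), -8) = Add(-8, Mul(-5, d)))
Function('J')(X, C) = -3 (Function('J')(X, C) = Add(0, -3) = -3)
q = -84 (q = Mul(Mul(-3, Add(-8, Mul(-5, -3))), 4) = Mul(Mul(-3, Add(-8, 15)), 4) = Mul(Mul(-3, 7), 4) = Mul(-21, 4) = -84)
Add(Function('l')(21), Mul(-1, Function('u')(39, q))) = Add(21, Mul(-1, -84)) = Add(21, 84) = 105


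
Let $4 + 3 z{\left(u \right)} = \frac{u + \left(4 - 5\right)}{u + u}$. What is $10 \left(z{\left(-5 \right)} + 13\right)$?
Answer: $\frac{356}{3} \approx 118.67$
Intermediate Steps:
$z{\left(u \right)} = - \frac{4}{3} + \frac{-1 + u}{6 u}$ ($z{\left(u \right)} = - \frac{4}{3} + \frac{\left(u + \left(4 - 5\right)\right) \frac{1}{u + u}}{3} = - \frac{4}{3} + \frac{\left(u + \left(4 - 5\right)\right) \frac{1}{2 u}}{3} = - \frac{4}{3} + \frac{\left(u - 1\right) \frac{1}{2 u}}{3} = - \frac{4}{3} + \frac{\left(-1 + u\right) \frac{1}{2 u}}{3} = - \frac{4}{3} + \frac{\frac{1}{2} \frac{1}{u} \left(-1 + u\right)}{3} = - \frac{4}{3} + \frac{-1 + u}{6 u}$)
$10 \left(z{\left(-5 \right)} + 13\right) = 10 \left(\frac{-1 - -35}{6 \left(-5\right)} + 13\right) = 10 \left(\frac{1}{6} \left(- \frac{1}{5}\right) \left(-1 + 35\right) + 13\right) = 10 \left(\frac{1}{6} \left(- \frac{1}{5}\right) 34 + 13\right) = 10 \left(- \frac{17}{15} + 13\right) = 10 \cdot \frac{178}{15} = \frac{356}{3}$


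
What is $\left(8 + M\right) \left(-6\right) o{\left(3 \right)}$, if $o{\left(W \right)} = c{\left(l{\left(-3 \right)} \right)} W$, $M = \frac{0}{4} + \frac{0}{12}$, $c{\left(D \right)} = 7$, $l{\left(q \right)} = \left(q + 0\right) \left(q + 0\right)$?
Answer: $-1008$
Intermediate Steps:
$l{\left(q \right)} = q^{2}$ ($l{\left(q \right)} = q q = q^{2}$)
$M = 0$ ($M = 0 \cdot \frac{1}{4} + 0 \cdot \frac{1}{12} = 0 + 0 = 0$)
$o{\left(W \right)} = 7 W$
$\left(8 + M\right) \left(-6\right) o{\left(3 \right)} = \left(8 + 0\right) \left(-6\right) 7 \cdot 3 = 8 \left(-6\right) 21 = \left(-48\right) 21 = -1008$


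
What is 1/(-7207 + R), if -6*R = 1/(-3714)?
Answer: -22284/160600787 ≈ -0.00013875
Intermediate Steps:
R = 1/22284 (R = -⅙/(-3714) = -⅙*(-1/3714) = 1/22284 ≈ 4.4875e-5)
1/(-7207 + R) = 1/(-7207 + 1/22284) = 1/(-160600787/22284) = -22284/160600787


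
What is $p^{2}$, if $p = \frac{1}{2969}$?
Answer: $\frac{1}{8814961} \approx 1.1344 \cdot 10^{-7}$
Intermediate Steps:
$p = \frac{1}{2969} \approx 0.00033681$
$p^{2} = \left(\frac{1}{2969}\right)^{2} = \frac{1}{8814961}$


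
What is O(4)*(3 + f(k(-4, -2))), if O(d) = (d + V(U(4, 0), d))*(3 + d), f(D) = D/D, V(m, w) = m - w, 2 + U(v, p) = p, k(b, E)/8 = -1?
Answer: -56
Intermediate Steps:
k(b, E) = -8 (k(b, E) = 8*(-1) = -8)
U(v, p) = -2 + p
f(D) = 1
O(d) = -6 - 2*d (O(d) = (d + ((-2 + 0) - d))*(3 + d) = (d + (-2 - d))*(3 + d) = -2*(3 + d) = -6 - 2*d)
O(4)*(3 + f(k(-4, -2))) = (-6 - 2*4)*(3 + 1) = (-6 - 8)*4 = -14*4 = -56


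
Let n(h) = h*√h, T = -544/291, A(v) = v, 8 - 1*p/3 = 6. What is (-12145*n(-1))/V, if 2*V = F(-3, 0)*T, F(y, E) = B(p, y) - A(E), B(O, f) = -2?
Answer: 3534195*I/544 ≈ 6496.7*I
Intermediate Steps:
p = 6 (p = 24 - 3*6 = 24 - 18 = 6)
T = -544/291 (T = -544*1/291 = -544/291 ≈ -1.8694)
F(y, E) = -2 - E
n(h) = h^(3/2)
V = 544/291 (V = ((-2 - 1*0)*(-544/291))/2 = ((-2 + 0)*(-544/291))/2 = (-2*(-544/291))/2 = (½)*(1088/291) = 544/291 ≈ 1.8694)
(-12145*n(-1))/V = (-(-12145)*I)/(544/291) = -(-12145)*I*(291/544) = (12145*I)*(291/544) = 3534195*I/544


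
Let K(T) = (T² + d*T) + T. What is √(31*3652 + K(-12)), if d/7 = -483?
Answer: 2*√38479 ≈ 392.32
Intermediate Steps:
d = -3381 (d = 7*(-483) = -3381)
K(T) = T² - 3380*T (K(T) = (T² - 3381*T) + T = T² - 3380*T)
√(31*3652 + K(-12)) = √(31*3652 - 12*(-3380 - 12)) = √(113212 - 12*(-3392)) = √(113212 + 40704) = √153916 = 2*√38479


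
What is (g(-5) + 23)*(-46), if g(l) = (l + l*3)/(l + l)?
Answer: -1150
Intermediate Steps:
g(l) = 2 (g(l) = (l + 3*l)/((2*l)) = (4*l)*(1/(2*l)) = 2)
(g(-5) + 23)*(-46) = (2 + 23)*(-46) = 25*(-46) = -1150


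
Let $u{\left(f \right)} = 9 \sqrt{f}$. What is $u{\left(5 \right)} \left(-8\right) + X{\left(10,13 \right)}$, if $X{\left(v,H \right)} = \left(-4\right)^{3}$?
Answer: $-64 - 72 \sqrt{5} \approx -225.0$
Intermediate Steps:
$X{\left(v,H \right)} = -64$
$u{\left(5 \right)} \left(-8\right) + X{\left(10,13 \right)} = 9 \sqrt{5} \left(-8\right) - 64 = - 72 \sqrt{5} - 64 = -64 - 72 \sqrt{5}$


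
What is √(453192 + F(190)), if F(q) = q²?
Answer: 2*√122323 ≈ 699.49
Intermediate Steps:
√(453192 + F(190)) = √(453192 + 190²) = √(453192 + 36100) = √489292 = 2*√122323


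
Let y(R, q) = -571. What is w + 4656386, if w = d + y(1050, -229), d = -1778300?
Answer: 2877515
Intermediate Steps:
w = -1778871 (w = -1778300 - 571 = -1778871)
w + 4656386 = -1778871 + 4656386 = 2877515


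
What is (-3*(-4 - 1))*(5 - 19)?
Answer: -210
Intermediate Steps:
(-3*(-4 - 1))*(5 - 19) = -3*(-5)*(-14) = 15*(-14) = -210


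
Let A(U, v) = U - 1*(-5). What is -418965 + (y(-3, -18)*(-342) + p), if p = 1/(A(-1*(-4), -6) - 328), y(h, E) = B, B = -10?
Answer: -132558856/319 ≈ -4.1555e+5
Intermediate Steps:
A(U, v) = 5 + U (A(U, v) = U + 5 = 5 + U)
y(h, E) = -10
p = -1/319 (p = 1/((5 - 1*(-4)) - 328) = 1/((5 + 4) - 328) = 1/(9 - 328) = 1/(-319) = -1/319 ≈ -0.0031348)
-418965 + (y(-3, -18)*(-342) + p) = -418965 + (-10*(-342) - 1/319) = -418965 + (3420 - 1/319) = -418965 + 1090979/319 = -132558856/319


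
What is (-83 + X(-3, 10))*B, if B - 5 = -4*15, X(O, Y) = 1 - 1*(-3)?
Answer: 4345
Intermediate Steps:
X(O, Y) = 4 (X(O, Y) = 1 + 3 = 4)
B = -55 (B = 5 - 4*15 = 5 - 60 = -55)
(-83 + X(-3, 10))*B = (-83 + 4)*(-55) = -79*(-55) = 4345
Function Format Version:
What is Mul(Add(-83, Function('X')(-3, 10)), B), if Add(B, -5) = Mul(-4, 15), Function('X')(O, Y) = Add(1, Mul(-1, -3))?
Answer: 4345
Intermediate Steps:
Function('X')(O, Y) = 4 (Function('X')(O, Y) = Add(1, 3) = 4)
B = -55 (B = Add(5, Mul(-4, 15)) = Add(5, -60) = -55)
Mul(Add(-83, Function('X')(-3, 10)), B) = Mul(Add(-83, 4), -55) = Mul(-79, -55) = 4345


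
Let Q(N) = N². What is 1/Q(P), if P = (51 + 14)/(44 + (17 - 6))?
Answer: 121/169 ≈ 0.71598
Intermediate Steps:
P = 13/11 (P = 65/(44 + 11) = 65/55 = 65*(1/55) = 13/11 ≈ 1.1818)
1/Q(P) = 1/((13/11)²) = 1/(169/121) = 121/169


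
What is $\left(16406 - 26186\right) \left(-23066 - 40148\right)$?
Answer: $618232920$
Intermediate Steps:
$\left(16406 - 26186\right) \left(-23066 - 40148\right) = \left(-9780\right) \left(-63214\right) = 618232920$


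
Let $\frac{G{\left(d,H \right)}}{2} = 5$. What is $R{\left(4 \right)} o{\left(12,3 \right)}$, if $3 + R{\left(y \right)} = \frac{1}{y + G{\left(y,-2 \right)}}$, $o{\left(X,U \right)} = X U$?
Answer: $- \frac{738}{7} \approx -105.43$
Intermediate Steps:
$G{\left(d,H \right)} = 10$ ($G{\left(d,H \right)} = 2 \cdot 5 = 10$)
$o{\left(X,U \right)} = U X$
$R{\left(y \right)} = -3 + \frac{1}{10 + y}$ ($R{\left(y \right)} = -3 + \frac{1}{y + 10} = -3 + \frac{1}{10 + y}$)
$R{\left(4 \right)} o{\left(12,3 \right)} = \frac{-29 - 12}{10 + 4} \cdot 3 \cdot 12 = \frac{-29 - 12}{14} \cdot 36 = \frac{1}{14} \left(-41\right) 36 = \left(- \frac{41}{14}\right) 36 = - \frac{738}{7}$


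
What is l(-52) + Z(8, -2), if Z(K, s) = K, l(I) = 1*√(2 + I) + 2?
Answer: 10 + 5*I*√2 ≈ 10.0 + 7.0711*I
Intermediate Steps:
l(I) = 2 + √(2 + I) (l(I) = √(2 + I) + 2 = 2 + √(2 + I))
l(-52) + Z(8, -2) = (2 + √(2 - 52)) + 8 = (2 + √(-50)) + 8 = (2 + 5*I*√2) + 8 = 10 + 5*I*√2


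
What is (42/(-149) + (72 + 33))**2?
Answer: 243453609/22201 ≈ 10966.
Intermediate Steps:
(42/(-149) + (72 + 33))**2 = (42*(-1/149) + 105)**2 = (-42/149 + 105)**2 = (15603/149)**2 = 243453609/22201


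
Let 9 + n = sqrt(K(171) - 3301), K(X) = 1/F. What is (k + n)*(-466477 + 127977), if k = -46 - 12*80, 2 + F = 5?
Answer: 343577500 - 338500*I*sqrt(29706)/3 ≈ 3.4358e+8 - 1.9447e+7*I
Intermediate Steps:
F = 3 (F = -2 + 5 = 3)
K(X) = 1/3
k = -1006 (k = -46 - 960 = -1006)
n = -9 + I*sqrt(29706)/3 (n = -9 + sqrt(1/3 - 3301) = -9 + sqrt(-9902/3) = -9 + I*sqrt(29706)/3 ≈ -9.0 + 57.451*I)
(k + n)*(-466477 + 127977) = (-1006 + (-9 + I*sqrt(29706)/3))*(-466477 + 127977) = (-1015 + I*sqrt(29706)/3)*(-338500) = 343577500 - 338500*I*sqrt(29706)/3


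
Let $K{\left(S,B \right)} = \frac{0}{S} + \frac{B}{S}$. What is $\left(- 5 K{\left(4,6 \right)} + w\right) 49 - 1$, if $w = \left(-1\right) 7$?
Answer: $- \frac{1423}{2} \approx -711.5$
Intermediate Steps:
$K{\left(S,B \right)} = \frac{B}{S}$ ($K{\left(S,B \right)} = 0 + \frac{B}{S} = \frac{B}{S}$)
$w = -7$
$\left(- 5 K{\left(4,6 \right)} + w\right) 49 - 1 = \left(- 5 \cdot \frac{6}{4} - 7\right) 49 - 1 = \left(- 5 \cdot 6 \cdot \frac{1}{4} - 7\right) 49 - 1 = \left(\left(-5\right) \frac{3}{2} - 7\right) 49 - 1 = \left(- \frac{15}{2} - 7\right) 49 - 1 = \left(- \frac{29}{2}\right) 49 - 1 = - \frac{1421}{2} - 1 = - \frac{1423}{2}$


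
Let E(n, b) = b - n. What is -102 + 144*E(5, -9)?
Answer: -2118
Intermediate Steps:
-102 + 144*E(5, -9) = -102 + 144*(-9 - 1*5) = -102 + 144*(-9 - 5) = -102 + 144*(-14) = -102 - 2016 = -2118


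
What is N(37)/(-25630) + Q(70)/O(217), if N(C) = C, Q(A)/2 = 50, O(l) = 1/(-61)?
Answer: -156343037/25630 ≈ -6100.0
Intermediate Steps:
O(l) = -1/61
Q(A) = 100 (Q(A) = 2*50 = 100)
N(37)/(-25630) + Q(70)/O(217) = 37/(-25630) + 100/(-1/61) = 37*(-1/25630) + 100*(-61) = -37/25630 - 6100 = -156343037/25630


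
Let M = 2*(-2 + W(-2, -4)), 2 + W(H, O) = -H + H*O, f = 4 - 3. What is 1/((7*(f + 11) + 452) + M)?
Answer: 1/548 ≈ 0.0018248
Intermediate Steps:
f = 1
W(H, O) = -2 - H + H*O (W(H, O) = -2 + (-H + H*O) = -2 - H + H*O)
M = 12 (M = 2*(-2 + (-2 - 1*(-2) - 2*(-4))) = 2*(-2 + (-2 + 2 + 8)) = 2*(-2 + 8) = 2*6 = 12)
1/((7*(f + 11) + 452) + M) = 1/((7*(1 + 11) + 452) + 12) = 1/((7*12 + 452) + 12) = 1/((84 + 452) + 12) = 1/(536 + 12) = 1/548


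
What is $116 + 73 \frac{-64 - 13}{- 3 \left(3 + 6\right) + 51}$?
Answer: $- \frac{2837}{24} \approx -118.21$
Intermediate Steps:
$116 + 73 \frac{-64 - 13}{- 3 \left(3 + 6\right) + 51} = 116 + 73 \left(- \frac{77}{\left(-3\right) 9 + 51}\right) = 116 + 73 \left(- \frac{77}{-27 + 51}\right) = 116 + 73 \left(- \frac{77}{24}\right) = 116 - \frac{5621}{24} = - \frac{2837}{24}$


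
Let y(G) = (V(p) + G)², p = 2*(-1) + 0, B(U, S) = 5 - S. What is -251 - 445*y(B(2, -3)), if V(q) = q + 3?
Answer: -36296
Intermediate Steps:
p = -2 (p = -2 + 0 = -2)
V(q) = 3 + q
y(G) = (1 + G)² (y(G) = ((3 - 2) + G)² = (1 + G)²)
-251 - 445*y(B(2, -3)) = -251 - 445*(1 + (5 - 1*(-3)))² = -251 - 445*(1 + (5 + 3))² = -251 - 445*(1 + 8)² = -251 - 445*9² = -251 - 445*81 = -251 - 36045 = -36296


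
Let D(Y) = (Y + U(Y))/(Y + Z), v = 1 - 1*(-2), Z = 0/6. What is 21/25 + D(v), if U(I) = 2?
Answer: 188/75 ≈ 2.5067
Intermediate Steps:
Z = 0 (Z = 0*(1/6) = 0)
v = 3 (v = 1 + 2 = 3)
D(Y) = (2 + Y)/Y (D(Y) = (Y + 2)/(Y + 0) = (2 + Y)/Y)
21/25 + D(v) = 21/25 + (2 + 3)/3 = (1/25)*21 + (1/3)*5 = 21/25 + 5/3 = 188/75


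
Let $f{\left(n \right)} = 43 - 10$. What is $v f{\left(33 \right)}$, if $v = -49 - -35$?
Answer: $-462$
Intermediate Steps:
$v = -14$ ($v = -49 + 35 = -14$)
$f{\left(n \right)} = 33$
$v f{\left(33 \right)} = \left(-14\right) 33 = -462$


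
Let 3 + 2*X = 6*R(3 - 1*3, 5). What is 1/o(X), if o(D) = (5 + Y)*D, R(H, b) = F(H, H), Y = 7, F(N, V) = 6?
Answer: 1/198 ≈ 0.0050505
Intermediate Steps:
R(H, b) = 6
X = 33/2 (X = -3/2 + (6*6)/2 = -3/2 + (½)*36 = -3/2 + 18 = 33/2 ≈ 16.500)
o(D) = 12*D (o(D) = (5 + 7)*D = 12*D)
1/o(X) = 1/(12*(33/2)) = 1/198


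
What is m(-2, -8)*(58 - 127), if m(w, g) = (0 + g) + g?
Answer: 1104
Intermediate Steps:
m(w, g) = 2*g (m(w, g) = g + g = 2*g)
m(-2, -8)*(58 - 127) = (2*(-8))*(58 - 127) = -16*(-69) = 1104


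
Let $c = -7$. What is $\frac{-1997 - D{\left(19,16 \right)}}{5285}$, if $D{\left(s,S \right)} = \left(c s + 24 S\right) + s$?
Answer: $- \frac{2267}{5285} \approx -0.42895$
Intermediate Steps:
$D{\left(s,S \right)} = - 6 s + 24 S$ ($D{\left(s,S \right)} = \left(- 7 s + 24 S\right) + s = - 6 s + 24 S$)
$\frac{-1997 - D{\left(19,16 \right)}}{5285} = \frac{-1997 - \left(\left(-6\right) 19 + 24 \cdot 16\right)}{5285} = \left(-1997 - \left(-114 + 384\right)\right) \frac{1}{5285} = \left(-1997 - 270\right) \frac{1}{5285} = \left(-2267\right) \frac{1}{5285} = - \frac{2267}{5285}$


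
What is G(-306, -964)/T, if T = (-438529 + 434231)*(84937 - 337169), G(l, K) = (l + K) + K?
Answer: -1117/542046568 ≈ -2.0607e-6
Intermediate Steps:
G(l, K) = l + 2*K (G(l, K) = (K + l) + K = l + 2*K)
T = 1084093136 (T = -4298*(-252232) = 1084093136)
G(-306, -964)/T = (-306 + 2*(-964))/1084093136 = (-306 - 1928)*(1/1084093136) = -2234*1/1084093136 = -1117/542046568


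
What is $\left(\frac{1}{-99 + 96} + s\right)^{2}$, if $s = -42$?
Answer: $\frac{16129}{9} \approx 1792.1$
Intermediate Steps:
$\left(\frac{1}{-99 + 96} + s\right)^{2} = \left(\frac{1}{-99 + 96} - 42\right)^{2} = \left(\frac{1}{-3} - 42\right)^{2} = \left(- \frac{1}{3} - 42\right)^{2} = \left(- \frac{127}{3}\right)^{2} = \frac{16129}{9}$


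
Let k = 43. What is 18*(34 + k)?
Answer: 1386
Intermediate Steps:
18*(34 + k) = 18*(34 + 43) = 18*77 = 1386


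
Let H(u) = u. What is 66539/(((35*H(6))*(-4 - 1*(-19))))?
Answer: 66539/3150 ≈ 21.124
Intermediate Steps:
66539/(((35*H(6))*(-4 - 1*(-19)))) = 66539/(((35*6)*(-4 - 1*(-19)))) = 66539/((210*(-4 + 19))) = 66539/((210*15)) = 66539/3150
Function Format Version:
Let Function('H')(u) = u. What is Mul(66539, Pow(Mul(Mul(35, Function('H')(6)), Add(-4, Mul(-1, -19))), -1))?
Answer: Rational(66539, 3150) ≈ 21.124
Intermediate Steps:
Mul(66539, Pow(Mul(Mul(35, Function('H')(6)), Add(-4, Mul(-1, -19))), -1)) = Mul(66539, Pow(Mul(Mul(35, 6), Add(-4, Mul(-1, -19))), -1)) = Mul(66539, Pow(Mul(210, Add(-4, 19)), -1)) = Mul(66539, Pow(Mul(210, 15), -1)) = Mul(66539, Pow(3150, -1)) = Mul(66539, Rational(1, 3150)) = Rational(66539, 3150)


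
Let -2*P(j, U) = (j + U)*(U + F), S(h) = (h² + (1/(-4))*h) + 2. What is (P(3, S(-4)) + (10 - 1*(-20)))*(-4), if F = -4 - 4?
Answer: 364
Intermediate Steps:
F = -8
S(h) = 2 + h² - h/4 (S(h) = (h² + (1*(-¼))*h) + 2 = (h² - h/4) + 2 = 2 + h² - h/4)
P(j, U) = -(-8 + U)*(U + j)/2 (P(j, U) = -(j + U)*(U - 8)/2 = -(U + j)*(-8 + U)/2 = -(-8 + U)*(U + j)/2)
(P(3, S(-4)) + (10 - 1*(-20)))*(-4) = ((4*(2 + (-4)² - ¼*(-4)) + 4*3 - (2 + (-4)² - ¼*(-4))²/2 - ½*(2 + (-4)² - ¼*(-4))*3) + (10 - 1*(-20)))*(-4) = ((4*(2 + 16 + 1) + 12 - (2 + 16 + 1)²/2 - ½*(2 + 16 + 1)*3) + (10 + 20))*(-4) = ((4*19 + 12 - ½*19² - ½*19*3) + 30)*(-4) = ((76 + 12 - ½*361 - 57/2) + 30)*(-4) = ((76 + 12 - 361/2 - 57/2) + 30)*(-4) = (-121 + 30)*(-4) = -91*(-4) = 364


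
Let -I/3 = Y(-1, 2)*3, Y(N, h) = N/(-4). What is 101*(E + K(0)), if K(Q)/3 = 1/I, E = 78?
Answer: 23230/3 ≈ 7743.3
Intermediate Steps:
Y(N, h) = -N/4 (Y(N, h) = N*(-¼) = -N/4)
I = -9/4 (I = -3*(-¼*(-1))*3 = -3*3/4 = -3*¾ = -9/4 ≈ -2.2500)
K(Q) = -4/3 (K(Q) = 3/(-9/4) = 3*(-4/9) = -4/3)
101*(E + K(0)) = 101*(78 - 4/3) = 101*(230/3) = 23230/3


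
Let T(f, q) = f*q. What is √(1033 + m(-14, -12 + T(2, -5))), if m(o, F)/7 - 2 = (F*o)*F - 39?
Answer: I*√46658 ≈ 216.0*I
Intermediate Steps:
m(o, F) = -259 + 7*o*F² (m(o, F) = 14 + 7*((F*o)*F - 39) = 14 + 7*(o*F² - 39) = 14 + 7*(-39 + o*F²) = 14 + (-273 + 7*o*F²) = -259 + 7*o*F²)
√(1033 + m(-14, -12 + T(2, -5))) = √(1033 + (-259 + 7*(-14)*(-12 + 2*(-5))²)) = √(1033 + (-259 + 7*(-14)*(-12 - 10)²)) = √(1033 + (-259 + 7*(-14)*(-22)²)) = √(1033 + (-259 + 7*(-14)*484)) = √(1033 + (-259 - 47432)) = √(1033 - 47691) = √(-46658) = I*√46658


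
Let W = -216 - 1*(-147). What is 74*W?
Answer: -5106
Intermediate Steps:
W = -69 (W = -216 + 147 = -69)
74*W = 74*(-69) = -5106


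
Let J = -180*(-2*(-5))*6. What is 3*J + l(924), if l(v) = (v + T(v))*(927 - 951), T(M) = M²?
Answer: -20545200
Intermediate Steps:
J = -10800 (J = -1800*6 = -180*60 = -10800)
l(v) = -24*v - 24*v² (l(v) = (v + v²)*(927 - 951) = (v + v²)*(-24) = -24*v - 24*v²)
3*J + l(924) = 3*(-10800) + 24*924*(-1 - 1*924) = -32400 + 24*924*(-1 - 924) = -32400 + 24*924*(-925) = -32400 - 20512800 = -20545200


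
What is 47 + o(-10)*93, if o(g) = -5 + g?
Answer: -1348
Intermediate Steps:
47 + o(-10)*93 = 47 + (-5 - 10)*93 = 47 - 15*93 = 47 - 1395 = -1348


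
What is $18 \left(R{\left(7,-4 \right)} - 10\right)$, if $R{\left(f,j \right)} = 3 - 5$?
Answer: $-216$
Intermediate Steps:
$R{\left(f,j \right)} = -2$
$18 \left(R{\left(7,-4 \right)} - 10\right) = 18 \left(-2 - 10\right) = 18 \left(-12\right) = -216$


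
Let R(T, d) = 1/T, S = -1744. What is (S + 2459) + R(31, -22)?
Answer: 22166/31 ≈ 715.03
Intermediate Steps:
(S + 2459) + R(31, -22) = (-1744 + 2459) + 1/31 = 715 + 1/31 = 22166/31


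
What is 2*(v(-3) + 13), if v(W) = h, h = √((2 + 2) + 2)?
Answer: 26 + 2*√6 ≈ 30.899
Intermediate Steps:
h = √6 (h = √(4 + 2) = √6 ≈ 2.4495)
v(W) = √6
2*(v(-3) + 13) = 2*(√6 + 13) = 2*(13 + √6) = 26 + 2*√6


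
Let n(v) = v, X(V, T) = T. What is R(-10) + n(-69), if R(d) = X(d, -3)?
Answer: -72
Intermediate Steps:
R(d) = -3
R(-10) + n(-69) = -3 - 69 = -72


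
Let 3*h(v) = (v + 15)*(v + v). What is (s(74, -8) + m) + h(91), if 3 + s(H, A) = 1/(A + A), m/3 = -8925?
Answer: -976675/48 ≈ -20347.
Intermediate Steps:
m = -26775 (m = 3*(-8925) = -26775)
s(H, A) = -3 + 1/(2*A) (s(H, A) = -3 + 1/(A + A) = -3 + 1/(2*A))
h(v) = 2*v*(15 + v)/3 (h(v) = ((v + 15)*(v + v))/3 = ((15 + v)*(2*v))/3 = (2*v*(15 + v))/3 = 2*v*(15 + v)/3)
(s(74, -8) + m) + h(91) = ((-3 + (½)/(-8)) - 26775) + (⅔)*91*(15 + 91) = ((-3 + (½)*(-⅛)) - 26775) + (⅔)*91*106 = ((-3 - 1/16) - 26775) + 19292/3 = (-49/16 - 26775) + 19292/3 = -428449/16 + 19292/3 = -976675/48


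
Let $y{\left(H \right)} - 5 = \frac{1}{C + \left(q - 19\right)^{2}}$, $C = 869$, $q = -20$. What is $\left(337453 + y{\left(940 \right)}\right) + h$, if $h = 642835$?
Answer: $\frac{2342900271}{2390} \approx 9.8029 \cdot 10^{5}$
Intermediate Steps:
$y{\left(H \right)} = \frac{11951}{2390}$ ($y{\left(H \right)} = 5 + \frac{1}{869 + \left(-20 - 19\right)^{2}} = 5 + \frac{1}{869 + \left(-39\right)^{2}} = 5 + \frac{1}{869 + 1521} = 5 + \frac{1}{2390} = \frac{11951}{2390}$)
$\left(337453 + y{\left(940 \right)}\right) + h = \left(337453 + \frac{11951}{2390}\right) + 642835 = \frac{806524621}{2390} + 642835 = \frac{2342900271}{2390}$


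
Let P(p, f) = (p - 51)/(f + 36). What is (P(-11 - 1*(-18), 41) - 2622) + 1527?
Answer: -7669/7 ≈ -1095.6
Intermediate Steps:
P(p, f) = (-51 + p)/(36 + f)
(P(-11 - 1*(-18), 41) - 2622) + 1527 = ((-51 + (-11 - 1*(-18)))/(36 + 41) - 2622) + 1527 = ((-51 + (-11 + 18))/77 - 2622) + 1527 = ((-51 + 7)/77 - 2622) + 1527 = ((1/77)*(-44) - 2622) + 1527 = (-4/7 - 2622) + 1527 = -18358/7 + 1527 = -7669/7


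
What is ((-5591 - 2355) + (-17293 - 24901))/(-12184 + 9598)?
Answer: 25070/1293 ≈ 19.389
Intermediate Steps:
((-5591 - 2355) + (-17293 - 24901))/(-12184 + 9598) = (-7946 - 42194)/(-2586) = -50140*(-1/2586) = 25070/1293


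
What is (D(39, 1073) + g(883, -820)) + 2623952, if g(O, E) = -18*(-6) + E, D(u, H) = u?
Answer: 2623279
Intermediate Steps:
g(O, E) = 108 + E
(D(39, 1073) + g(883, -820)) + 2623952 = (39 + (108 - 820)) + 2623952 = (39 - 712) + 2623952 = -673 + 2623952 = 2623279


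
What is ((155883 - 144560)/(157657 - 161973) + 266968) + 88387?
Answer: 117976989/332 ≈ 3.5535e+5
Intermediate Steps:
((155883 - 144560)/(157657 - 161973) + 266968) + 88387 = (11323/(-4316) + 266968) + 88387 = (11323*(-1/4316) + 266968) + 88387 = (-871/332 + 266968) + 88387 = 88632505/332 + 88387 = 117976989/332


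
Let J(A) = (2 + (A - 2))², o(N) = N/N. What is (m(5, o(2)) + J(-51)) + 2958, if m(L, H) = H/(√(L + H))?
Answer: 5559 + √6/6 ≈ 5559.4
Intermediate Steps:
o(N) = 1
J(A) = A² (J(A) = (2 + (-2 + A))² = A²)
m(L, H) = H/√(H + L) (m(L, H) = H/(√(H + L)) = H/√(H + L))
(m(5, o(2)) + J(-51)) + 2958 = (1/√(1 + 5) + (-51)²) + 2958 = (1/√6 + 2601) + 2958 = (1*(√6/6) + 2601) + 2958 = (√6/6 + 2601) + 2958 = (2601 + √6/6) + 2958 = 5559 + √6/6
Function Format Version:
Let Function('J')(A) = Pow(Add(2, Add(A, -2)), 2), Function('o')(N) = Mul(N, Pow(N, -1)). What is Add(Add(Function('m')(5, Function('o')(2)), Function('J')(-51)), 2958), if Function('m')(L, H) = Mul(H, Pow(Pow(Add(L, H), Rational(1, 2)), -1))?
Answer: Add(5559, Mul(Rational(1, 6), Pow(6, Rational(1, 2)))) ≈ 5559.4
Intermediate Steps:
Function('o')(N) = 1
Function('J')(A) = Pow(A, 2) (Function('J')(A) = Pow(Add(2, Add(-2, A)), 2) = Pow(A, 2))
Function('m')(L, H) = Mul(H, Pow(Add(H, L), Rational(-1, 2))) (Function('m')(L, H) = Mul(H, Pow(Pow(Add(H, L), Rational(1, 2)), -1)) = Mul(H, Pow(Add(H, L), Rational(-1, 2))))
Add(Add(Function('m')(5, Function('o')(2)), Function('J')(-51)), 2958) = Add(Add(Mul(1, Pow(Add(1, 5), Rational(-1, 2))), Pow(-51, 2)), 2958) = Add(Add(Mul(1, Pow(6, Rational(-1, 2))), 2601), 2958) = Add(Add(Mul(1, Mul(Rational(1, 6), Pow(6, Rational(1, 2)))), 2601), 2958) = Add(Add(Mul(Rational(1, 6), Pow(6, Rational(1, 2))), 2601), 2958) = Add(Add(2601, Mul(Rational(1, 6), Pow(6, Rational(1, 2)))), 2958) = Add(5559, Mul(Rational(1, 6), Pow(6, Rational(1, 2))))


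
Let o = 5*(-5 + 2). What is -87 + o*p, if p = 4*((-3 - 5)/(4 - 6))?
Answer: -327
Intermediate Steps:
o = -15 (o = 5*(-3) = -15)
p = 16 (p = 4*(-8/(-2)) = 4*(-8*(-1/2)) = 4*4 = 16)
-87 + o*p = -87 - 15*16 = -87 - 240 = -327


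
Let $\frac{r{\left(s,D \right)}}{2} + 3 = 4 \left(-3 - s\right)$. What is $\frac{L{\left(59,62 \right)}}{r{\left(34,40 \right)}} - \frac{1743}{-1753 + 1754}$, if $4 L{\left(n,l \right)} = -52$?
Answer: $- \frac{526373}{302} \approx -1743.0$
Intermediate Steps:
$L{\left(n,l \right)} = -13$ ($L{\left(n,l \right)} = \frac{1}{4} \left(-52\right) = -13$)
$r{\left(s,D \right)} = -30 - 8 s$ ($r{\left(s,D \right)} = -6 + 2 \cdot 4 \left(-3 - s\right) = -6 + 2 \left(-12 - 4 s\right) = -6 - \left(24 + 8 s\right) = -30 - 8 s$)
$\frac{L{\left(59,62 \right)}}{r{\left(34,40 \right)}} - \frac{1743}{-1753 + 1754} = - \frac{13}{-30 - 272} - \frac{1743}{-1753 + 1754} = - \frac{13}{-30 - 272} - \frac{1743}{1} = - \frac{13}{-302} - 1743 = \left(-13\right) \left(- \frac{1}{302}\right) - 1743 = \frac{13}{302} - 1743 = - \frac{526373}{302}$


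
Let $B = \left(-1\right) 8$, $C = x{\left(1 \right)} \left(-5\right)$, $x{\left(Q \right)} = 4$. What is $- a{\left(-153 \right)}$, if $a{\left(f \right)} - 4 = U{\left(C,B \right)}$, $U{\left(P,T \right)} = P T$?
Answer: $-164$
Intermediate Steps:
$C = -20$ ($C = 4 \left(-5\right) = -20$)
$B = -8$
$a{\left(f \right)} = 164$ ($a{\left(f \right)} = 4 - -160 = 4 + 160 = 164$)
$- a{\left(-153 \right)} = \left(-1\right) 164 = -164$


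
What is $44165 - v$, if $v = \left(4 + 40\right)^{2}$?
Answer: $42229$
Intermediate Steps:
$v = 1936$ ($v = 44^{2} = 1936$)
$44165 - v = 44165 - 1936 = 42229$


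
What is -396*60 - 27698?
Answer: -51458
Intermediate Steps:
-396*60 - 27698 = -23760 - 27698 = -51458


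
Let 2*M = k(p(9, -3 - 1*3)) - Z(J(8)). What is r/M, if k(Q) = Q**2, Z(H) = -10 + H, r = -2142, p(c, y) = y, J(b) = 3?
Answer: -4284/43 ≈ -99.628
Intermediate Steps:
M = 43/2 (M = ((-3 - 1*3)**2 - (-10 + 3))/2 = ((-3 - 3)**2 - 1*(-7))/2 = ((-6)**2 + 7)/2 = (36 + 7)/2 = (1/2)*43 = 43/2 ≈ 21.500)
r/M = -2142/43/2 = -2142*2/43 = -4284/43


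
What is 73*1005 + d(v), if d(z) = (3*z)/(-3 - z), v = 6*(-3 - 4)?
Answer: 953703/13 ≈ 73362.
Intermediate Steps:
v = -42 (v = 6*(-7) = -42)
d(z) = 3*z/(-3 - z)
73*1005 + d(v) = 73*1005 - 3*(-42)/(3 - 42) = 73365 - 3*(-42)/(-39) = 73365 - 3*(-42)*(-1/39) = 73365 - 42/13 = 953703/13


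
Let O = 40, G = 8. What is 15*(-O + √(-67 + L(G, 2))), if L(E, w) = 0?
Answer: -600 + 15*I*√67 ≈ -600.0 + 122.78*I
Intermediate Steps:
15*(-O + √(-67 + L(G, 2))) = 15*(-1*40 + √(-67 + 0)) = 15*(-40 + √(-67)) = 15*(-40 + I*√67) = -600 + 15*I*√67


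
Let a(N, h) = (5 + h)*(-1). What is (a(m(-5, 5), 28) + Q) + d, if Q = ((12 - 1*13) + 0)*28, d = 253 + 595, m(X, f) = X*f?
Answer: 787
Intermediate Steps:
a(N, h) = -5 - h
d = 848
Q = -28 (Q = ((12 - 13) + 0)*28 = (-1 + 0)*28 = -1*28 = -28)
(a(m(-5, 5), 28) + Q) + d = ((-5 - 1*28) - 28) + 848 = ((-5 - 28) - 28) + 848 = (-33 - 28) + 848 = -61 + 848 = 787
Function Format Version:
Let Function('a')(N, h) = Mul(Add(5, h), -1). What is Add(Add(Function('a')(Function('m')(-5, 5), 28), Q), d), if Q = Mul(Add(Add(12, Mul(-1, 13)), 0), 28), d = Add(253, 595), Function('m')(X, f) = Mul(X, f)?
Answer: 787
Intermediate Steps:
Function('a')(N, h) = Add(-5, Mul(-1, h))
d = 848
Q = -28 (Q = Mul(Add(Add(12, -13), 0), 28) = Mul(Add(-1, 0), 28) = Mul(-1, 28) = -28)
Add(Add(Function('a')(Function('m')(-5, 5), 28), Q), d) = Add(Add(Add(-5, Mul(-1, 28)), -28), 848) = Add(Add(Add(-5, -28), -28), 848) = Add(Add(-33, -28), 848) = Add(-61, 848) = 787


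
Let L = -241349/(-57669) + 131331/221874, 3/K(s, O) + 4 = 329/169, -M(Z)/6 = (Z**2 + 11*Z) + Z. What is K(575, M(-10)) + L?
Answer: 4907472470471/1479984113994 ≈ 3.3159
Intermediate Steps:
M(Z) = -72*Z - 6*Z**2 (M(Z) = -6*((Z**2 + 11*Z) + Z) = -6*(Z**2 + 12*Z) = -72*Z - 6*Z**2)
K(s, O) = -507/347 (K(s, O) = 3/(-4 + 329/169) = 3/(-347/169) = 3*(-169/347) = -507/347)
L = 20374265155/4265083902 (L = -241349*(-1/57669) + 131331*(1/221874) = 241349/57669 + 43777/73958 = 20374265155/4265083902 ≈ 4.7770)
K(575, M(-10)) + L = -507/347 + 20374265155/4265083902 = 4907472470471/1479984113994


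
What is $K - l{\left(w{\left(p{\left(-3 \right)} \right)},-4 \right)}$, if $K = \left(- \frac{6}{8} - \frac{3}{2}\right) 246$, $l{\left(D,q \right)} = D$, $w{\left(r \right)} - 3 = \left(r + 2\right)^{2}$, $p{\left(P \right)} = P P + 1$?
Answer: $- \frac{1401}{2} \approx -700.5$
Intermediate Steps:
$p{\left(P \right)} = 1 + P^{2}$ ($p{\left(P \right)} = P^{2} + 1 = 1 + P^{2}$)
$w{\left(r \right)} = 3 + \left(2 + r\right)^{2}$ ($w{\left(r \right)} = 3 + \left(r + 2\right)^{2} = 3 + \left(2 + r\right)^{2}$)
$K = - \frac{1107}{2}$ ($K = \left(\left(-6\right) \frac{1}{8} - \frac{3}{2}\right) 246 = \left(- \frac{3}{4} - \frac{3}{2}\right) 246 = \left(- \frac{9}{4}\right) 246 = - \frac{1107}{2} \approx -553.5$)
$K - l{\left(w{\left(p{\left(-3 \right)} \right)},-4 \right)} = - \frac{1107}{2} - \left(3 + \left(2 + \left(1 + \left(-3\right)^{2}\right)\right)^{2}\right) = - \frac{1107}{2} - \left(3 + \left(2 + \left(1 + 9\right)\right)^{2}\right) = - \frac{1107}{2} - \left(3 + \left(2 + 10\right)^{2}\right) = - \frac{1107}{2} - \left(3 + 12^{2}\right) = - \frac{1107}{2} - \left(3 + 144\right) = - \frac{1107}{2} - 147 = - \frac{1401}{2}$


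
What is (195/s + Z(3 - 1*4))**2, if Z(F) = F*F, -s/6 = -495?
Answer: 44521/39204 ≈ 1.1356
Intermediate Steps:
s = 2970 (s = -6*(-495) = 2970)
Z(F) = F**2
(195/s + Z(3 - 1*4))**2 = (195/2970 + (3 - 1*4)**2)**2 = (195*(1/2970) + (3 - 4)**2)**2 = (13/198 + (-1)**2)**2 = (13/198 + 1)**2 = (211/198)**2 = 44521/39204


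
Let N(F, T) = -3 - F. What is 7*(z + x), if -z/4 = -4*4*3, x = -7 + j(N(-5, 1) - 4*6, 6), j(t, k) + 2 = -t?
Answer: 1435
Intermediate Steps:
j(t, k) = -2 - t
x = 13 (x = -7 + (-2 - ((-3 - 1*(-5)) - 4*6)) = -7 + (-2 - ((-3 + 5) - 24)) = -7 + (-2 - (2 - 24)) = -7 + (-2 - 1*(-22)) = -7 + (-2 + 22) = -7 + 20 = 13)
z = 192 (z = -4*(-4*4)*3 = -(-64)*3 = -4*(-48) = 192)
7*(z + x) = 7*(192 + 13) = 7*205 = 1435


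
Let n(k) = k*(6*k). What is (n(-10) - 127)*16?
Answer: 7568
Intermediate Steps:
n(k) = 6*k²
(n(-10) - 127)*16 = (6*(-10)² - 127)*16 = (6*100 - 127)*16 = (600 - 127)*16 = 473*16 = 7568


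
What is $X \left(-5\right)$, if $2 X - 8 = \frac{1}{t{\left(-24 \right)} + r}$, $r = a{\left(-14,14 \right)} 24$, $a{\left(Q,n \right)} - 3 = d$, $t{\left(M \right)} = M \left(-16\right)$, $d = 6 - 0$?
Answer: $- \frac{4801}{240} \approx -20.004$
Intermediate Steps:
$d = 6$ ($d = 6 + 0 = 6$)
$t{\left(M \right)} = - 16 M$
$a{\left(Q,n \right)} = 9$ ($a{\left(Q,n \right)} = 3 + 6 = 9$)
$r = 216$ ($r = 9 \cdot 24 = 216$)
$X = \frac{4801}{1200}$ ($X = 4 + \frac{1}{2 \left(\left(-16\right) \left(-24\right) + 216\right)} = 4 + \frac{1}{2 \left(384 + 216\right)} = 4 + \frac{1}{2 \cdot 600} = 4 + \frac{1}{2} \cdot \frac{1}{600} = 4 + \frac{1}{1200} = \frac{4801}{1200} \approx 4.0008$)
$X \left(-5\right) = \frac{4801}{1200} \left(-5\right) = - \frac{4801}{240}$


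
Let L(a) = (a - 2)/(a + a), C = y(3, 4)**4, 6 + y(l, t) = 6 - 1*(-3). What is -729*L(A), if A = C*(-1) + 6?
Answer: -18711/50 ≈ -374.22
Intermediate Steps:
y(l, t) = 3 (y(l, t) = -6 + (6 - 1*(-3)) = -6 + (6 + 3) = -6 + 9 = 3)
C = 81 (C = 3**4 = 81)
A = -75 (A = 81*(-1) + 6 = -81 + 6 = -75)
L(a) = (-2 + a)/(2*a) (L(a) = (-2 + a)/((2*a)) = (-2 + a)*(1/(2*a)) = (-2 + a)/(2*a))
-729*L(A) = -729*(-2 - 75)/(2*(-75)) = -729*(-1)*(-77)/(2*75) = -729*77/150 = -18711/50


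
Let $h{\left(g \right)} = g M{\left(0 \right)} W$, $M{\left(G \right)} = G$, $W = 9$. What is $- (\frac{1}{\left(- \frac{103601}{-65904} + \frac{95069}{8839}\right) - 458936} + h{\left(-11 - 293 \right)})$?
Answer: $\frac{582525456}{267334721518201} \approx 2.179 \cdot 10^{-6}$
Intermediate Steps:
$h{\left(g \right)} = 0$ ($h{\left(g \right)} = g 0 \cdot 9 = 0 \cdot 9 = 0$)
$- (\frac{1}{\left(- \frac{103601}{-65904} + \frac{95069}{8839}\right) - 458936} + h{\left(-11 - 293 \right)}) = - (\frac{1}{\left(- \frac{103601}{-65904} + \frac{95069}{8839}\right) - 458936} + 0) = - (\frac{1}{\left(\left(-103601\right) \left(- \frac{1}{65904}\right) + 95069 \cdot \frac{1}{8839}\right) - 458936} + 0) = - (\frac{1}{\left(\frac{103601}{65904} + \frac{95069}{8839}\right) - 458936} + 0) = - (\frac{1}{\frac{7181156615}{582525456} - 458936} + 0) = - (\frac{1}{- \frac{267334721518201}{582525456}} + 0) = - (- \frac{582525456}{267334721518201} + 0) = \left(-1\right) \left(- \frac{582525456}{267334721518201}\right) = \frac{582525456}{267334721518201}$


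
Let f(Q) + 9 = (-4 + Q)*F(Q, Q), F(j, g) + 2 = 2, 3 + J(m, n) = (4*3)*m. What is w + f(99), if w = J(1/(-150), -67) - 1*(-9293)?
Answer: 232023/25 ≈ 9280.9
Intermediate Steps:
J(m, n) = -3 + 12*m (J(m, n) = -3 + (4*3)*m = -3 + 12*m)
F(j, g) = 0 (F(j, g) = -2 + 2 = 0)
w = 232248/25 (w = (-3 + 12/(-150)) - 1*(-9293) = (-3 + 12*(-1/150)) + 9293 = (-3 - 2/25) + 9293 = -77/25 + 9293 = 232248/25 ≈ 9289.9)
f(Q) = -9 (f(Q) = -9 + (-4 + Q)*0 = -9 + 0 = -9)
w + f(99) = 232248/25 - 9 = 232023/25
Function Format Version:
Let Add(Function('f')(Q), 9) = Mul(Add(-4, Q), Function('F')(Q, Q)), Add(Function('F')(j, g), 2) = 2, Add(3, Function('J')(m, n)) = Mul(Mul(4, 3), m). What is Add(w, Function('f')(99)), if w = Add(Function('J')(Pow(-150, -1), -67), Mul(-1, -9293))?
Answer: Rational(232023, 25) ≈ 9280.9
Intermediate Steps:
Function('J')(m, n) = Add(-3, Mul(12, m)) (Function('J')(m, n) = Add(-3, Mul(Mul(4, 3), m)) = Add(-3, Mul(12, m)))
Function('F')(j, g) = 0 (Function('F')(j, g) = Add(-2, 2) = 0)
w = Rational(232248, 25) (w = Add(Add(-3, Mul(12, Pow(-150, -1))), Mul(-1, -9293)) = Add(Add(-3, Mul(12, Rational(-1, 150))), 9293) = Add(Add(-3, Rational(-2, 25)), 9293) = Add(Rational(-77, 25), 9293) = Rational(232248, 25) ≈ 9289.9)
Function('f')(Q) = -9 (Function('f')(Q) = Add(-9, Mul(Add(-4, Q), 0)) = Add(-9, 0) = -9)
Add(w, Function('f')(99)) = Add(Rational(232248, 25), -9) = Rational(232023, 25)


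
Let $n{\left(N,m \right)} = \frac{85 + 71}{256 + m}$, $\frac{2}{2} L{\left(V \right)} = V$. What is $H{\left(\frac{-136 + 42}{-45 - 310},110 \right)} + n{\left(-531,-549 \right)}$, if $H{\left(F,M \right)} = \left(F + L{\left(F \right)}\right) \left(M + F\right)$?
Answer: $\frac{2136548196}{36925325} \approx 57.861$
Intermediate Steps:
$L{\left(V \right)} = V$
$H{\left(F,M \right)} = 2 F \left(F + M\right)$ ($H{\left(F,M \right)} = \left(F + F\right) \left(M + F\right) = 2 F \left(F + M\right)$)
$n{\left(N,m \right)} = \frac{156}{256 + m}$
$H{\left(\frac{-136 + 42}{-45 - 310},110 \right)} + n{\left(-531,-549 \right)} = 2 \frac{-136 + 42}{-45 - 310} \left(\frac{-136 + 42}{-45 - 310} + 110\right) + \frac{156}{256 - 549} = 2 \left(- \frac{94}{-355}\right) \left(- \frac{94}{-355} + 110\right) + \frac{156}{-293} = 2 \left(\left(-94\right) \left(- \frac{1}{355}\right)\right) \left(\left(-94\right) \left(- \frac{1}{355}\right) + 110\right) + 156 \left(- \frac{1}{293}\right) = 2 \cdot \frac{94}{355} \left(\frac{94}{355} + 110\right) - \frac{156}{293} = 2 \cdot \frac{94}{355} \cdot \frac{39144}{355} - \frac{156}{293} = \frac{7359072}{126025} - \frac{156}{293} = \frac{2136548196}{36925325}$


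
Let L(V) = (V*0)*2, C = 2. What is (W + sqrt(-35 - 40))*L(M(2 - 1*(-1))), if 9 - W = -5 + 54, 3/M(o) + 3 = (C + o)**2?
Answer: 0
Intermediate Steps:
M(o) = 3/(-3 + (2 + o)**2)
W = -40 (W = 9 - (-5 + 54) = 9 - 1*49 = 9 - 49 = -40)
L(V) = 0 (L(V) = 0*2 = 0)
(W + sqrt(-35 - 40))*L(M(2 - 1*(-1))) = (-40 + sqrt(-35 - 40))*0 = (-40 + sqrt(-75))*0 = (-40 + 5*I*sqrt(3))*0 = 0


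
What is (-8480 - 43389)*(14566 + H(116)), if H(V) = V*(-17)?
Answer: -653238186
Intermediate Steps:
H(V) = -17*V
(-8480 - 43389)*(14566 + H(116)) = (-8480 - 43389)*(14566 - 17*116) = -51869*(14566 - 1972) = -51869*12594 = -653238186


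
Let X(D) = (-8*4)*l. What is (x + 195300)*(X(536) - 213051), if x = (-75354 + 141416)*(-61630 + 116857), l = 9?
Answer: -778388968527786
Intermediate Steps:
x = 3648406074 (x = 66062*55227 = 3648406074)
X(D) = -288 (X(D) = -8*4*9 = -32*9 = -288)
(x + 195300)*(X(536) - 213051) = (3648406074 + 195300)*(-288 - 213051) = 3648601374*(-213339) = -778388968527786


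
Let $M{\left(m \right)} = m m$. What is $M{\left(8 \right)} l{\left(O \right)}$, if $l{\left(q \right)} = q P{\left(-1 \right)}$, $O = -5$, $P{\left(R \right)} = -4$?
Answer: $1280$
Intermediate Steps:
$M{\left(m \right)} = m^{2}$
$l{\left(q \right)} = - 4 q$ ($l{\left(q \right)} = q \left(-4\right) = - 4 q$)
$M{\left(8 \right)} l{\left(O \right)} = 8^{2} \left(\left(-4\right) \left(-5\right)\right) = 64 \cdot 20 = 1280$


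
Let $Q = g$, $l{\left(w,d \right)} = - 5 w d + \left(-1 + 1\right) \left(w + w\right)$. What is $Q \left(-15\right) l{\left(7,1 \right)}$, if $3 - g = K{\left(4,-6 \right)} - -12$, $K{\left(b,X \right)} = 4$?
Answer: $-6825$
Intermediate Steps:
$l{\left(w,d \right)} = - 5 d w$ ($l{\left(w,d \right)} = - 5 d w + 0 \cdot 2 w = - 5 d w + 0 = - 5 d w$)
$g = -13$ ($g = 3 - \left(4 - -12\right) = 3 - \left(4 + 12\right) = 3 - 16 = -13$)
$Q = -13$
$Q \left(-15\right) l{\left(7,1 \right)} = \left(-13\right) \left(-15\right) \left(\left(-5\right) 1 \cdot 7\right) = 195 \left(-35\right) = -6825$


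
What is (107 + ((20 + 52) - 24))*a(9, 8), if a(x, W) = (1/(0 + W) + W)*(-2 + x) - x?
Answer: 59365/8 ≈ 7420.6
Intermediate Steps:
a(x, W) = -x + (-2 + x)*(W + 1/W) (a(x, W) = (1/W + W)*(-2 + x) - x = (W + 1/W)*(-2 + x) - x = (-2 + x)*(W + 1/W) - x = -x + (-2 + x)*(W + 1/W))
(107 + ((20 + 52) - 24))*a(9, 8) = (107 + ((20 + 52) - 24))*((-2 + 9 - 1*8*(9 + 2*8 - 1*8*9))/8) = (107 + (72 - 24))*((-2 + 9 - 1*8*(9 + 16 - 72))/8) = (107 + 48)*((-2 + 9 - 1*8*(-47))/8) = 155*((-2 + 9 + 376)/8) = 155*((1/8)*383) = 155*(383/8) = 59365/8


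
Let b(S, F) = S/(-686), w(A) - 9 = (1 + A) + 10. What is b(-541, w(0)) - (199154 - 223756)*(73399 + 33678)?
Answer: 1807135531385/686 ≈ 2.6343e+9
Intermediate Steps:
w(A) = 20 + A (w(A) = 9 + ((1 + A) + 10) = 9 + (11 + A) = 20 + A)
b(S, F) = -S/686 (b(S, F) = S*(-1/686) = -S/686)
b(-541, w(0)) - (199154 - 223756)*(73399 + 33678) = -1/686*(-541) - (199154 - 223756)*(73399 + 33678) = 541/686 - (-24602)*107077 = 541/686 - 1*(-2634308354) = 541/686 + 2634308354 = 1807135531385/686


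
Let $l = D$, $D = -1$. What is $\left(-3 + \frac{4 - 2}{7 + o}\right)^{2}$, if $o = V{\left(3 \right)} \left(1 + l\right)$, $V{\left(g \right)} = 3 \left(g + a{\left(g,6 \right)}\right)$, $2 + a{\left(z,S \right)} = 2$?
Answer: $\frac{361}{49} \approx 7.3673$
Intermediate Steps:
$a{\left(z,S \right)} = 0$ ($a{\left(z,S \right)} = -2 + 2 = 0$)
$V{\left(g \right)} = 3 g$ ($V{\left(g \right)} = 3 \left(g + 0\right) = 3 g$)
$l = -1$
$o = 0$ ($o = 3 \cdot 3 \left(1 - 1\right) = 9 \cdot 0 = 0$)
$\left(-3 + \frac{4 - 2}{7 + o}\right)^{2} = \left(-3 + \frac{4 - 2}{7 + 0}\right)^{2} = \left(-3 + \frac{2}{7}\right)^{2} = \left(- \frac{19}{7}\right)^{2} = \frac{361}{49}$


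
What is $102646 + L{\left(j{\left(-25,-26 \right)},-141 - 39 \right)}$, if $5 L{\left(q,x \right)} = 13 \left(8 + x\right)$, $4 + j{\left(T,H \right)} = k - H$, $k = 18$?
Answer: $\frac{510994}{5} \approx 1.022 \cdot 10^{5}$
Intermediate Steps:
$j{\left(T,H \right)} = 14 - H$ ($j{\left(T,H \right)} = -4 - \left(-18 + H\right) = 14 - H$)
$L{\left(q,x \right)} = \frac{104}{5} + \frac{13 x}{5}$ ($L{\left(q,x \right)} = \frac{13 \left(8 + x\right)}{5} = \frac{104 + 13 x}{5} = \frac{104}{5} + \frac{13 x}{5}$)
$102646 + L{\left(j{\left(-25,-26 \right)},-141 - 39 \right)} = 102646 + \left(\frac{104}{5} + \frac{13 \left(-141 - 39\right)}{5}\right) = 102646 + \left(\frac{104}{5} + \frac{13}{5} \left(-180\right)\right) = 102646 + \left(\frac{104}{5} - 468\right) = 102646 - \frac{2236}{5} = \frac{510994}{5}$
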